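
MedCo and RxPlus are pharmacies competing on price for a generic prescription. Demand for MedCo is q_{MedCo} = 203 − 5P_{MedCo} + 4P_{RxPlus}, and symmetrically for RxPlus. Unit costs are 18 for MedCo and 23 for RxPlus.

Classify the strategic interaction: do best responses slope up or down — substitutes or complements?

MedCo's profit: π = (P_{MedCo} − 18)(203 − 5P_{MedCo} + 4P_{RxPlus}).
∂π/∂P_{MedCo} = 293 − 10P_{MedCo} + 4P_{RxPlus} = 0 ⇒ P_{MedCo} = 29.3 + 0.4P_{RxPlus}.
The best-response slope dP_{MedCo}/dP_{RxPlus} = 0.4 > 0: the reaction function is upward-sloping, so the choices are strategic complements.

strategic complements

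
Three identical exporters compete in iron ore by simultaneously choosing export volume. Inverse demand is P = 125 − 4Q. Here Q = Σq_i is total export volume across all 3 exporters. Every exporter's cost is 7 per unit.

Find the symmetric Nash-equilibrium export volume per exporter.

7.375

A representative exporter's profit is π_i = q_i(125 − 4Q) − 7q_i, with Q = q_i + Σ_{j≠i} q_j.
First-order condition: 118 − 8q_i − 4Σ_{j≠i} q_j = 0.
With identical exporters, set every q_j = q: then 118 − 8q − 8q = 0, i.e. q = 118/16 = 7.375.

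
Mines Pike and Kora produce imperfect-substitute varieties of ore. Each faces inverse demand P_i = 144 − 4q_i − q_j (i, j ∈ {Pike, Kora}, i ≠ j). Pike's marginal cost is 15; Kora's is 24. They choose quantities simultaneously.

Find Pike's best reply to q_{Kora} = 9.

15

Mine Pike's profit: π = q_{Pike}(144 − 4q_{Pike} − q_{Kora}) − 15q_{Pike}.
∂π/∂q_{Pike} = 129 − 8q_{Pike} − q_{Kora} = 0 ⇒ q_{Pike} = 16.125 − 0.125q_{Kora}.
At q_{Kora} = 9: q_{Pike} = 16.125 − 0.125·9 = 15.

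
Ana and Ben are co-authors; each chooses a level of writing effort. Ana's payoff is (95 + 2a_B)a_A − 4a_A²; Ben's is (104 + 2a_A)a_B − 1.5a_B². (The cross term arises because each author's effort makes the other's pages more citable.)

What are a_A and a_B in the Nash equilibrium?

24.65, 51.1

Expanding Ana's payoff: 95a_A + 2a_Ba_A − 4a_A².
∂π/∂a_A = 95 + 2a_B − 8a_A = 0, so a_A = 11.875 + 0.25a_B.
Likewise for Ben: a_B = 104/3 + (2/3)a_A.
Plugging a_B into Ana's best response: a_A = 11.875 + 0.25(104/3 + (2/3)a_A) ⇒ (5/6)a_A = 493/24, so a_A = 24.65.
Then a_B = 104/3 + (2/3)·24.65 = 51.1.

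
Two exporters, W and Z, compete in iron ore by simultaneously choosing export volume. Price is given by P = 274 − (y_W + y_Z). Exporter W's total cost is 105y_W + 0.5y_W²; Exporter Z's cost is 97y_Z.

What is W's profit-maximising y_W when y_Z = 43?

42

Exporter W's profit: π = y_W(274 − (y_W + y_Z)) − 105y_W − 0.5y_W².
∂π/∂y_W = 169 − 3y_W − y_Z = 0, so y_W = 169/3 − (1/3)y_Z.
At y_Z = 43: y_W = 169/3 − (1/3)·43 = 42.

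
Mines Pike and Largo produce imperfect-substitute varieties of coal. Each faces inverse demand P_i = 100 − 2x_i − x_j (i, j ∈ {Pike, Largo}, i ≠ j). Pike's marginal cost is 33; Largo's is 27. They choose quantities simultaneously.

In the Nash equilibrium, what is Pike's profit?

Mine Pike's profit: π = x_{Pike}(100 − 2x_{Pike} − x_{Largo}) − 33x_{Pike}.
∂π/∂x_{Pike} = 67 − 4x_{Pike} − x_{Largo} = 0 ⇒ x_{Pike} = 16.75 − 0.25x_{Largo}.
Similarly x_{Largo} = 18.25 − 0.25x_{Pike}.
Plugging x_{Largo} into Pike's best response: x_{Pike} = 16.75 − 0.25(18.25 − 0.25x_{Pike}) ⇒ 0.9375x_{Pike} = 12.1875, so x_{Pike} = 13.
Then x_{Largo} = 18.25 − 0.25·13 = 15.
P_{Pike} = 100 − 2·13 − 15 = 59.
Profit = (59 − 33)·13 = 338.

338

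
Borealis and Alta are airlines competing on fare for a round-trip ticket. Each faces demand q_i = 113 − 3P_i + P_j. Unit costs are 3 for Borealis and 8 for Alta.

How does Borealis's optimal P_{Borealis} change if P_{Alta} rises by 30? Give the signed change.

Borealis's profit: π = (P_{Borealis} − 3)(113 − 3P_{Borealis} + P_{Alta}).
∂π/∂P_{Borealis} = 122 − 6P_{Borealis} + P_{Alta} = 0 ⇒ P_{Borealis} = 61/3 + (1/6)P_{Alta}.
The reaction-function slope is 1/6, so a 30-unit rise in P_{Alta} moves P_{Borealis} by 1/6 × 30 = 5. Borealis's best response rises — the actions are strategic complements.

5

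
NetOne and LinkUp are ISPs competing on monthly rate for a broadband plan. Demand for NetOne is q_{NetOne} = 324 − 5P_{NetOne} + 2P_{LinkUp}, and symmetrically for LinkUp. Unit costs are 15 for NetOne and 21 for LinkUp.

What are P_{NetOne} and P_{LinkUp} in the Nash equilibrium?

NetOne's profit: π = (P_{NetOne} − 15)(324 − 5P_{NetOne} + 2P_{LinkUp}).
∂π/∂P_{NetOne} = 399 − 10P_{NetOne} + 2P_{LinkUp} = 0 ⇒ P_{NetOne} = 39.9 + 0.2P_{LinkUp}.
Similarly P_{LinkUp} = 42.9 + 0.2P_{NetOne}.
Substituting the second reaction function into the first: P_{NetOne} = 39.9 + 0.2(42.9 + 0.2P_{NetOne}), which gives 0.96P_{NetOne} = 48.48 ⇒ P_{NetOne} = 50.5.
Then P_{LinkUp} = 42.9 + 0.2·50.5 = 53.

50.5, 53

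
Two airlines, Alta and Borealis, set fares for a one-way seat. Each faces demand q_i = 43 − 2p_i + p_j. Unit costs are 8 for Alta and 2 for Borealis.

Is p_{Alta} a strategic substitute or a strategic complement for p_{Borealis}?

Alta's profit: π = (p_{Alta} − 8)(43 − 2p_{Alta} + p_{Borealis}).
∂π/∂p_{Alta} = 59 − 4p_{Alta} + p_{Borealis} = 0 ⇒ p_{Alta} = 14.75 + 0.25p_{Borealis}.
The best-response slope dp_{Alta}/dp_{Borealis} = 0.25 > 0: the reaction function is upward-sloping, so the choices are strategic complements.

strategic complements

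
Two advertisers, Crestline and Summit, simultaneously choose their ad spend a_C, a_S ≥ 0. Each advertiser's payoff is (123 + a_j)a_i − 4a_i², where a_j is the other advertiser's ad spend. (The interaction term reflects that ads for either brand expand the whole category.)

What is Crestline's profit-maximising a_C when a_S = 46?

Crestline's payoff is (123 + a_S)a_C − 4a_C².
∂π/∂a_C = 123 + a_S − 8a_C = 0, so a_C = 15.375 + 0.125a_S.
At a_S = 46: a_C = 15.375 + 0.125·46 = 21.125.

21.125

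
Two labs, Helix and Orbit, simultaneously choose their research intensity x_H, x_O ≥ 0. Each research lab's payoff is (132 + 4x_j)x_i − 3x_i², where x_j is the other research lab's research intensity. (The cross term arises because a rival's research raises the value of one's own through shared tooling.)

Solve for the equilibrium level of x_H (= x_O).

66

Helix's payoff is (132 + 4x_O)x_H − 3x_H².
∂π/∂x_H = 132 + 4x_O − 6x_H = 0, so x_H = 22 + (2/3)x_O.
By symmetry x_O = x_H; substituting into the reaction function, (1/3)x_H = 22 and x_H = 66.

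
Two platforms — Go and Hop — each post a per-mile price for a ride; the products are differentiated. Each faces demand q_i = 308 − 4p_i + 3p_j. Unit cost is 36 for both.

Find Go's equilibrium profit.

Go's profit: π = (p_{Go} − 36)(308 − 4p_{Go} + 3p_{Hop}).
∂π/∂p_{Go} = 452 − 8p_{Go} + 3p_{Hop} = 0 ⇒ p_{Go} = 56.5 + 0.375p_{Hop}.
By symmetry p_{Hop} = p_{Go}; substituting into the reaction function, 0.625p_{Go} = 56.5 and p_{Go} = 90.4.
q_{Go} = 308 − 4·90.4 + 3·90.4 = 217.6.
Profit = (90.4 − 36)·217.6 = 11837.44.

11837.44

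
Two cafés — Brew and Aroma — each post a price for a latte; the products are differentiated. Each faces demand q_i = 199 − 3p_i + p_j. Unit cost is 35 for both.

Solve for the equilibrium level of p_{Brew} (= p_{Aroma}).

60.8

Brew's profit: π = (p_{Brew} − 35)(199 − 3p_{Brew} + p_{Aroma}).
∂π/∂p_{Brew} = 304 − 6p_{Brew} + p_{Aroma} = 0 ⇒ p_{Brew} = 152/3 + (1/6)p_{Aroma}.
By symmetry p_{Aroma} = p_{Brew}; substituting into the reaction function, (5/6)p_{Brew} = 152/3 and p_{Brew} = 60.8.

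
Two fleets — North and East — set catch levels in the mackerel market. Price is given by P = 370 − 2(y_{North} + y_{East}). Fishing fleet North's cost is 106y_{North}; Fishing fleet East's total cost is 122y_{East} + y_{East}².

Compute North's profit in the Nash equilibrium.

5918.72

Fishing fleet North's profit: π = y_{North}(370 − 2(y_{North} + y_{East})) − 106y_{North}.
∂π/∂y_{North} = 264 − 4y_{North} − 2y_{East} = 0, so y_{North} = 66 − 0.5y_{East}.
For East: ∂π/∂y_{East} = 248 − 6y_{East} − 2y_{North} = 0 ⇒ y_{East} = 124/3 − (1/3)y_{North}.
Solving the two reaction functions simultaneously: (1 − (−0.5)(−1/3))y_{North} = 66 − 0.5·(124/3), so (5/6)y_{North} = 136/3 and y_{North} = 54.4.
Then y_{East} = 124/3 − (1/3)·54.4 = 23.2.
Price P = 370 − 2·77.6 = 214.8.
North's profit: (214.8 − 106)·54.4 = 5918.72.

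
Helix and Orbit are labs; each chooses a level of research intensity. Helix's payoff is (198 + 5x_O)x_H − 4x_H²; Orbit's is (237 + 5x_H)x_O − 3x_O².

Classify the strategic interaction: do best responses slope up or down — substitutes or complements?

Expanding Helix's payoff: 198x_H + 5x_Ox_H − 4x_H².
∂π/∂x_H = 198 + 5x_O − 8x_H = 0, so x_H = 24.75 + 0.625x_O.
The best-response slope dx_H/dx_O = 0.625 > 0: the reaction function is upward-sloping, so the choices are strategic complements.

strategic complements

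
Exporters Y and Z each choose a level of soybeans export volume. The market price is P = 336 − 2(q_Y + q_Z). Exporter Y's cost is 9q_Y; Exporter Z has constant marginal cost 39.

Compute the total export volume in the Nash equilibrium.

Exporter Y's profit: π = q_Y(336 − 2(q_Y + q_Z)) − 9q_Y.
∂π/∂q_Y = 327 − 4q_Y − 2q_Z = 0, so q_Y = 81.75 − 0.5q_Z.
By the same steps for Z: q_Z = 74.25 − 0.5q_Y.
Solving the two reaction functions simultaneously: (1 − (−0.5)(−0.5))q_Y = 81.75 − 0.5·74.25, so 0.75q_Y = 44.625 and q_Y = 59.5.
Then q_Z = 74.25 − 0.5·59.5 = 44.5.
Total export volume: 59.5 + 44.5 = 104.

104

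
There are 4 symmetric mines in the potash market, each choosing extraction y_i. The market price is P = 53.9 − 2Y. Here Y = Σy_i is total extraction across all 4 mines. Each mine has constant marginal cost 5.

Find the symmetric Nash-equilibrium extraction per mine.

4.89

A representative mine's profit is π_i = y_i(53.9 − 2Y) − 5y_i, with Y = y_i + Σ_{j≠i} y_j.
First-order condition: 48.9 − 4y_i − 2Σ_{j≠i} y_j = 0.
Imposing symmetry (y_j = y for all j) turns Σ_{j≠i} y_j into 3y, so 48.9 = 10y and y = 4.89.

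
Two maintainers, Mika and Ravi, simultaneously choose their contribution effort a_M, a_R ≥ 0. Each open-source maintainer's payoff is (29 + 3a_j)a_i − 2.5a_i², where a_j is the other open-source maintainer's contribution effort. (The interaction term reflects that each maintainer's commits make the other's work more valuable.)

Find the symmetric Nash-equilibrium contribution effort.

Mika's payoff is (29 + 3a_R)a_M − 2.5a_M².
∂π/∂a_M = 29 + 3a_R − 5a_M = 0, so a_M = 5.8 + 0.6a_R.
Setting a_M = a_R in the reaction function: a_M = 5.8 + 0.6a_M, so a_M = 5.8 / 0.4 = 14.5.

14.5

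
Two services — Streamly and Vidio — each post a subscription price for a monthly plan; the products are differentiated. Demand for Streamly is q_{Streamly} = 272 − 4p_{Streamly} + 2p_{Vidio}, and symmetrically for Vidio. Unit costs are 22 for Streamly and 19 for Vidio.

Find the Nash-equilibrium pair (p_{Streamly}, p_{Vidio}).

Streamly's profit: π = (p_{Streamly} − 22)(272 − 4p_{Streamly} + 2p_{Vidio}).
∂π/∂p_{Streamly} = 360 − 8p_{Streamly} + 2p_{Vidio} = 0 ⇒ p_{Streamly} = 45 + 0.25p_{Vidio}.
Similarly p_{Vidio} = 43.5 + 0.25p_{Streamly}.
Plugging p_{Vidio} into Streamly's best response: p_{Streamly} = 45 + 0.25(43.5 + 0.25p_{Streamly}) ⇒ 0.9375p_{Streamly} = 55.875, so p_{Streamly} = 59.6.
Then p_{Vidio} = 43.5 + 0.25·59.6 = 58.4.

59.6, 58.4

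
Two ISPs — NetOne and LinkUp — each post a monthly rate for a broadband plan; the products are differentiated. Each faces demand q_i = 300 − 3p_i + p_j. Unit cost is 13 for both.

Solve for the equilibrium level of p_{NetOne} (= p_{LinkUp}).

67.8

NetOne's profit: π = (p_{NetOne} − 13)(300 − 3p_{NetOne} + p_{LinkUp}).
∂π/∂p_{NetOne} = 339 − 6p_{NetOne} + p_{LinkUp} = 0 ⇒ p_{NetOne} = 56.5 + (1/6)p_{LinkUp}.
Setting p_{NetOne} = p_{LinkUp} in the reaction function: p_{NetOne} = 56.5 + (1/6)p_{NetOne}, so p_{NetOne} = 56.5 / (5/6) = 67.8.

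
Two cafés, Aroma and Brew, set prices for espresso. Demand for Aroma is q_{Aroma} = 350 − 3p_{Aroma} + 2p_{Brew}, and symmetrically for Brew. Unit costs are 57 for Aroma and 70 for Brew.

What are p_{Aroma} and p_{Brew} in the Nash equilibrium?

Aroma's profit: π = (p_{Aroma} − 57)(350 − 3p_{Aroma} + 2p_{Brew}).
∂π/∂p_{Aroma} = 521 − 6p_{Aroma} + 2p_{Brew} = 0 ⇒ p_{Aroma} = 521/6 + (1/3)p_{Brew}.
Similarly p_{Brew} = 280/3 + (1/3)p_{Aroma}.
Substituting the second reaction function into the first: p_{Aroma} = 521/6 + (1/3)(280/3 + (1/3)p_{Aroma}), which gives (8/9)p_{Aroma} = 2123/18 ⇒ p_{Aroma} = 132.6875.
Then p_{Brew} = 280/3 + (1/3)·132.6875 = 137.5625.

132.6875, 137.5625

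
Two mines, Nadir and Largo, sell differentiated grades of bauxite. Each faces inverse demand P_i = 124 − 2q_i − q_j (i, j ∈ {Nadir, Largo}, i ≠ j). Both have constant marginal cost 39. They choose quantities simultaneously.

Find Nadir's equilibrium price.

73

Mine Nadir's profit: π = q_{Nadir}(124 − 2q_{Nadir} − q_{Largo}) − 39q_{Nadir}.
∂π/∂q_{Nadir} = 85 − 4q_{Nadir} − q_{Largo} = 0 ⇒ q_{Nadir} = 21.25 − 0.25q_{Largo}.
By symmetry q_{Largo} = q_{Nadir}; substituting into the reaction function, 1.25q_{Nadir} = 21.25 and q_{Nadir} = 17.
P_{Nadir} = 124 − 2·17 − 17 = 73.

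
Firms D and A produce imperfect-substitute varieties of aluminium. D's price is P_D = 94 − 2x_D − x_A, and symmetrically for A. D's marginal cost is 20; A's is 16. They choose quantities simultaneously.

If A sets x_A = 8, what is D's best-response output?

Firm D's profit: π = x_D(94 − 2x_D − x_A) − 20x_D.
∂π/∂x_D = 74 − 4x_D − x_A = 0 ⇒ x_D = 18.5 − 0.25x_A.
At x_A = 8: x_D = 18.5 − 0.25·8 = 16.5.

16.5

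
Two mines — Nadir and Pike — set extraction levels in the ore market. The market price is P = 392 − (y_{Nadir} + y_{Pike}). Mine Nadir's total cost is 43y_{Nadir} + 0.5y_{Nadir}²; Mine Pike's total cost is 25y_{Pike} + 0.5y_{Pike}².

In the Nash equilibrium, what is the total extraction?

179

Mine Nadir's profit: π = y_{Nadir}(392 − (y_{Nadir} + y_{Pike})) − 43y_{Nadir} − 0.5y_{Nadir}².
∂π/∂y_{Nadir} = 349 − 3y_{Nadir} − y_{Pike} = 0, so y_{Nadir} = 349/3 − (1/3)y_{Pike}.
By the same steps for Pike: y_{Pike} = 367/3 − (1/3)y_{Nadir}.
Solving the two reaction functions simultaneously: (1 − (−1/3)(−1/3))y_{Nadir} = 349/3 − (1/3)·(367/3), so (8/9)y_{Nadir} = 680/9 and y_{Nadir} = 85.
Then y_{Pike} = 367/3 − (1/3)·85 = 94.
Total extraction: 85 + 94 = 179.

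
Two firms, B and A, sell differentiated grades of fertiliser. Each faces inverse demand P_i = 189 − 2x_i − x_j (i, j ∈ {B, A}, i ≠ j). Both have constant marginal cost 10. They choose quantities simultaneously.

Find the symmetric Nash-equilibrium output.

Firm B's profit: π = x_B(189 − 2x_B − x_A) − 10x_B.
∂π/∂x_B = 179 − 4x_B − x_A = 0 ⇒ x_B = 44.75 − 0.25x_A.
Setting x_B = x_A in the reaction function: x_B = 44.75 − 0.25x_B, so x_B = 44.75 / 1.25 = 35.8.

35.8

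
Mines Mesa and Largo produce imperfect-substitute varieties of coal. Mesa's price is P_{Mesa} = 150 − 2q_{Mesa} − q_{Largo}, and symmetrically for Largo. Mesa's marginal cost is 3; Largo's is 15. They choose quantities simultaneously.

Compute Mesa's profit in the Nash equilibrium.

1824.08

Mine Mesa's profit: π = q_{Mesa}(150 − 2q_{Mesa} − q_{Largo}) − 3q_{Mesa}.
∂π/∂q_{Mesa} = 147 − 4q_{Mesa} − q_{Largo} = 0 ⇒ q_{Mesa} = 36.75 − 0.25q_{Largo}.
Similarly q_{Largo} = 33.75 − 0.25q_{Mesa}.
Solving the two reaction functions simultaneously: (1 − (−0.25)(−0.25))q_{Mesa} = 36.75 − 0.25·33.75, so 0.9375q_{Mesa} = 28.3125 and q_{Mesa} = 30.2.
Then q_{Largo} = 33.75 − 0.25·30.2 = 26.2.
P_{Mesa} = 150 − 2·30.2 − 26.2 = 63.4.
Profit = (63.4 − 3)·30.2 = 1824.08.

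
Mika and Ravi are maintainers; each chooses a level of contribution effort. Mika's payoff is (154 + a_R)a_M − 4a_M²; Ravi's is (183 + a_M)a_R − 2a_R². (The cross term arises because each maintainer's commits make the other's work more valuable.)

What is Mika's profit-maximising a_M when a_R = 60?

26.75

Expanding Mika's payoff: 154a_M + a_Ra_M − 4a_M².
∂π/∂a_M = 154 + a_R − 8a_M = 0, so a_M = 19.25 + 0.125a_R.
At a_R = 60: a_M = 19.25 + 0.125·60 = 26.75.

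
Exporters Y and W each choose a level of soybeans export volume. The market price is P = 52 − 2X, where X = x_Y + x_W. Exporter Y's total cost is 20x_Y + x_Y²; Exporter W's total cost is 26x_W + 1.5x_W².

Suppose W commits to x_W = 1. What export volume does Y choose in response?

5

Exporter Y's profit: π = x_Y(52 − 2(x_Y + x_W)) − 20x_Y − x_Y².
∂π/∂x_Y = 32 − 6x_Y − 2x_W = 0, so x_Y = 16/3 − (1/3)x_W.
At x_W = 1: x_Y = 16/3 − (1/3)·1 = 5.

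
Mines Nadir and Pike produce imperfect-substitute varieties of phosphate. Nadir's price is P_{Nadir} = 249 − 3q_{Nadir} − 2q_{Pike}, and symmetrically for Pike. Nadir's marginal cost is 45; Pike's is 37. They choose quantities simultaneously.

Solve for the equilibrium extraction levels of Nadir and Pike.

25, 27

Mine Nadir's profit: π = q_{Nadir}(249 − 3q_{Nadir} − 2q_{Pike}) − 45q_{Nadir}.
∂π/∂q_{Nadir} = 204 − 6q_{Nadir} − 2q_{Pike} = 0 ⇒ q_{Nadir} = 34 − (1/3)q_{Pike}.
Similarly q_{Pike} = 106/3 − (1/3)q_{Nadir}.
Plugging q_{Pike} into Nadir's best response: q_{Nadir} = 34 − (1/3)(106/3 − (1/3)q_{Nadir}) ⇒ (8/9)q_{Nadir} = 200/9, so q_{Nadir} = 25.
Then q_{Pike} = 106/3 − (1/3)·25 = 27.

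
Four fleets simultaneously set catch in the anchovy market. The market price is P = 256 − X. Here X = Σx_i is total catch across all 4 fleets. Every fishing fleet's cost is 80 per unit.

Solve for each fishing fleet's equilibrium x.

A representative fishing fleet's profit is π_i = x_i(256 − X) − 80x_i, with X = x_i + Σ_{j≠i} x_j.
First-order condition: 176 − 2x_i − Σ_{j≠i} x_j = 0.
In a symmetric equilibrium every fishing fleet chooses the same x, so Σ_{j≠i} x_j = 3x. The condition becomes 176 − 5x = 0, giving x = 176/5 = 35.2.

35.2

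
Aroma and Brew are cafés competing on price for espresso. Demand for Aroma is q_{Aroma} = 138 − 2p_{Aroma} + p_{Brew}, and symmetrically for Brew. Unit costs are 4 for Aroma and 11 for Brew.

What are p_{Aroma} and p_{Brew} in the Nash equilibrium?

49.6, 52.4

Aroma's profit: π = (p_{Aroma} − 4)(138 − 2p_{Aroma} + p_{Brew}).
∂π/∂p_{Aroma} = 146 − 4p_{Aroma} + p_{Brew} = 0 ⇒ p_{Aroma} = 36.5 + 0.25p_{Brew}.
Similarly p_{Brew} = 40 + 0.25p_{Aroma}.
Solving the two reaction functions simultaneously: (1 − (0.25)(0.25))p_{Aroma} = 36.5 + 0.25·40, so 0.9375p_{Aroma} = 46.5 and p_{Aroma} = 49.6.
Then p_{Brew} = 40 + 0.25·49.6 = 52.4.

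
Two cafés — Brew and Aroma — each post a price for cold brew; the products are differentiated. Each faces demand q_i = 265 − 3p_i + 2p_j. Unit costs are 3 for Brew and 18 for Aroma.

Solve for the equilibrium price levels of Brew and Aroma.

71.3125, 76.9375

Brew's profit: π = (p_{Brew} − 3)(265 − 3p_{Brew} + 2p_{Aroma}).
∂π/∂p_{Brew} = 274 − 6p_{Brew} + 2p_{Aroma} = 0 ⇒ p_{Brew} = 137/3 + (1/3)p_{Aroma}.
Similarly p_{Aroma} = 319/6 + (1/3)p_{Brew}.
Solving the two reaction functions simultaneously: (1 − (1/3)(1/3))p_{Brew} = 137/3 + (1/3)·(319/6), so (8/9)p_{Brew} = 1141/18 and p_{Brew} = 71.3125.
Then p_{Aroma} = 319/6 + (1/3)·71.3125 = 76.9375.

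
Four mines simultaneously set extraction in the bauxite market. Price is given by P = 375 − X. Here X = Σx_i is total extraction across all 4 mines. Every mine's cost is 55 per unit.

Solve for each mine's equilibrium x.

A representative mine's profit is π_i = x_i(375 − X) − 55x_i, with X = x_i + Σ_{j≠i} x_j.
First-order condition: 320 − 2x_i − Σ_{j≠i} x_j = 0.
Imposing symmetry (x_j = x for all j) turns Σ_{j≠i} x_j into 3x, so 320 = 5x and x = 64.

64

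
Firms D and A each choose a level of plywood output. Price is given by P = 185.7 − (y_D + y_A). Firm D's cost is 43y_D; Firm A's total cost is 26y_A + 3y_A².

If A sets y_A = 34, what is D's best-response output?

Firm D's profit: π = y_D(185.7 − (y_D + y_A)) − 43y_D.
∂π/∂y_D = 142.7 − 2y_D − y_A = 0, so y_D = 71.35 − 0.5y_A.
At y_A = 34: y_D = 71.35 − 0.5·34 = 54.35.

54.35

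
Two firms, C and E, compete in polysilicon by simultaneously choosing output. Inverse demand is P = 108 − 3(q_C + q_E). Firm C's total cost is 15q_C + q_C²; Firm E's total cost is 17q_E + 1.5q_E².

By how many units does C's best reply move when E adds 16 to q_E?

Firm C's profit: π = q_C(108 − 3(q_C + q_E)) − 15q_C − q_C².
∂π/∂q_C = 93 − 8q_C − 3q_E = 0, so q_C = 11.625 − 0.375q_E.
The reaction-function slope is −0.375, so a 16-unit rise in q_E moves q_C by −0.375 × 16 = −6. C's best response falls — the actions are strategic substitutes.

-6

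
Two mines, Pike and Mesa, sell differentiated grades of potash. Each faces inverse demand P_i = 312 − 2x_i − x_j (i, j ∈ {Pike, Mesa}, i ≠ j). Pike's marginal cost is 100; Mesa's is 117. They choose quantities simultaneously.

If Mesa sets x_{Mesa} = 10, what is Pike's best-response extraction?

50.5

Mine Pike's profit: π = x_{Pike}(312 − 2x_{Pike} − x_{Mesa}) − 100x_{Pike}.
∂π/∂x_{Pike} = 212 − 4x_{Pike} − x_{Mesa} = 0 ⇒ x_{Pike} = 53 − 0.25x_{Mesa}.
At x_{Mesa} = 10: x_{Pike} = 53 − 0.25·10 = 50.5.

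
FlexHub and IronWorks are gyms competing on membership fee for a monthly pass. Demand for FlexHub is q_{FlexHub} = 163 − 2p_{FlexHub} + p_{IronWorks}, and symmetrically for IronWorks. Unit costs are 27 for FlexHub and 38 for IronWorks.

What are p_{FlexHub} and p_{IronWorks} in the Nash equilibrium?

73.8, 78.2

FlexHub's profit: π = (p_{FlexHub} − 27)(163 − 2p_{FlexHub} + p_{IronWorks}).
∂π/∂p_{FlexHub} = 217 − 4p_{FlexHub} + p_{IronWorks} = 0 ⇒ p_{FlexHub} = 54.25 + 0.25p_{IronWorks}.
Similarly p_{IronWorks} = 59.75 + 0.25p_{FlexHub}.
Substituting the second reaction function into the first: p_{FlexHub} = 54.25 + 0.25(59.75 + 0.25p_{FlexHub}), which gives 0.9375p_{FlexHub} = 69.1875 ⇒ p_{FlexHub} = 73.8.
Then p_{IronWorks} = 59.75 + 0.25·73.8 = 78.2.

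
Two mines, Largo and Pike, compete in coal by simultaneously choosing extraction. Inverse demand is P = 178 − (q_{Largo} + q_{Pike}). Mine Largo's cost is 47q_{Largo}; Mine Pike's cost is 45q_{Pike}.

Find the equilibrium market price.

Mine Largo's profit: π = q_{Largo}(178 − (q_{Largo} + q_{Pike})) − 47q_{Largo}.
∂π/∂q_{Largo} = 131 − 2q_{Largo} − q_{Pike} = 0, so q_{Largo} = 65.5 − 0.5q_{Pike}.
By the same steps for Pike: q_{Pike} = 66.5 − 0.5q_{Largo}.
Substituting the second reaction function into the first: q_{Largo} = 65.5 − 0.5(66.5 − 0.5q_{Largo}), which gives 0.75q_{Largo} = 32.25 ⇒ q_{Largo} = 43.
Then q_{Pike} = 66.5 − 0.5·43 = 45.
Equilibrium price: P = 178 − 88 = 90.

90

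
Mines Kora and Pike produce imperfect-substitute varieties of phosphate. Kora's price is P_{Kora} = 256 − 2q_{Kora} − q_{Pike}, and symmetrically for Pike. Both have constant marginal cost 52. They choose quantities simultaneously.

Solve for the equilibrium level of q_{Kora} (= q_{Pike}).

40.8

Mine Kora's profit: π = q_{Kora}(256 − 2q_{Kora} − q_{Pike}) − 52q_{Kora}.
∂π/∂q_{Kora} = 204 − 4q_{Kora} − q_{Pike} = 0 ⇒ q_{Kora} = 51 − 0.25q_{Pike}.
The game is symmetric, so in equilibrium q_{Pike} = q_{Kora}: the reaction function gives 1.25q_{Kora} = 51, hence q_{Kora} = 40.8.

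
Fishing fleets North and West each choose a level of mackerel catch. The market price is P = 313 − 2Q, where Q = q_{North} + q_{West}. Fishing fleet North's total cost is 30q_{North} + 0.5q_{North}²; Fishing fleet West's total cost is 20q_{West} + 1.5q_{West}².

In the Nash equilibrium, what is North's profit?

5062.5

Fishing fleet North's profit: π = q_{North}(313 − 2(q_{North} + q_{West})) − 30q_{North} − 0.5q_{North}².
∂π/∂q_{North} = 283 − 5q_{North} − 2q_{West} = 0, so q_{North} = 56.6 − 0.4q_{West}.
For West: ∂π/∂q_{West} = 293 − 7q_{West} − 2q_{North} = 0 ⇒ q_{West} = 293/7 − (2/7)q_{North}.
Substituting the second reaction function into the first: q_{North} = 56.6 − 0.4(293/7 − (2/7)q_{North}), which gives (31/35)q_{North} = 279/7 ⇒ q_{North} = 45.
Then q_{West} = 293/7 − (2/7)·45 = 29.
Price P = 313 − 2·74 = 165.
North's profit: (165 − 30)·45 − 0.5(45)² = 5062.5.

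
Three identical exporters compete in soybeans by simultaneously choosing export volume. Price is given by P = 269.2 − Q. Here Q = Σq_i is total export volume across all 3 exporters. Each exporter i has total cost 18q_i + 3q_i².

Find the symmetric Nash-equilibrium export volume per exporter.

A representative exporter's profit is π_i = q_i(269.2 − Q) − 18q_i − 3q_i², with Q = q_i + Σ_{j≠i} q_j.
First-order condition: 251.2 − 8q_i − Σ_{j≠i} q_j = 0.
In a symmetric equilibrium every exporter chooses the same q, so Σ_{j≠i} q_j = 2q. The condition becomes 251.2 − 10q = 0, giving q = 251.2/10 = 25.12.

25.12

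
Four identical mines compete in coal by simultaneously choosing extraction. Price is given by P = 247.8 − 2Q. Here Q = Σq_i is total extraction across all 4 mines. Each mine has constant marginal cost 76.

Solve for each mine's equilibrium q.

17.18

A representative mine's profit is π_i = q_i(247.8 − 2Q) − 76q_i, with Q = q_i + Σ_{j≠i} q_j.
First-order condition: 171.8 − 4q_i − 2Σ_{j≠i} q_j = 0.
Imposing symmetry (q_j = q for all j) turns Σ_{j≠i} q_j into 3q, so 171.8 = 10q and q = 17.18.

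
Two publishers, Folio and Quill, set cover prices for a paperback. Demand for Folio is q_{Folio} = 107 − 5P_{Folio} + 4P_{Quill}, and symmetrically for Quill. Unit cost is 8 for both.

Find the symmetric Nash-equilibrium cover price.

Folio's profit: π = (P_{Folio} − 8)(107 − 5P_{Folio} + 4P_{Quill}).
∂π/∂P_{Folio} = 147 − 10P_{Folio} + 4P_{Quill} = 0 ⇒ P_{Folio} = 14.7 + 0.4P_{Quill}.
By symmetry P_{Quill} = P_{Folio}; substituting into the reaction function, 0.6P_{Folio} = 14.7 and P_{Folio} = 24.5.

24.5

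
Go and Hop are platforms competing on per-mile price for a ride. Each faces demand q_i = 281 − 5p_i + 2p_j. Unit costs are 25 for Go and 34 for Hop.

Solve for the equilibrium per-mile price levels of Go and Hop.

51.6875, 55.4375

Go's profit: π = (p_{Go} − 25)(281 − 5p_{Go} + 2p_{Hop}).
∂π/∂p_{Go} = 406 − 10p_{Go} + 2p_{Hop} = 0 ⇒ p_{Go} = 40.6 + 0.2p_{Hop}.
Similarly p_{Hop} = 45.1 + 0.2p_{Go}.
Substituting the second reaction function into the first: p_{Go} = 40.6 + 0.2(45.1 + 0.2p_{Go}), which gives 0.96p_{Go} = 49.62 ⇒ p_{Go} = 51.6875.
Then p_{Hop} = 45.1 + 0.2·51.6875 = 55.4375.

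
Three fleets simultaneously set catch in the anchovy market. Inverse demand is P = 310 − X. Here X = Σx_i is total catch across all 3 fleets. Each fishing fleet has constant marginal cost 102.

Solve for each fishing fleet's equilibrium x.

52

A representative fishing fleet's profit is π_i = x_i(310 − X) − 102x_i, with X = x_i + Σ_{j≠i} x_j.
First-order condition: 208 − 2x_i − Σ_{j≠i} x_j = 0.
Imposing symmetry (x_j = x for all j) turns Σ_{j≠i} x_j into 2x, so 208 = 4x and x = 52.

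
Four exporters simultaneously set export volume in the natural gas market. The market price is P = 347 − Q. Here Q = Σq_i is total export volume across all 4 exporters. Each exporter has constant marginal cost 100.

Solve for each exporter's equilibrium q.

A representative exporter's profit is π_i = q_i(347 − Q) − 100q_i, with Q = q_i + Σ_{j≠i} q_j.
First-order condition: 247 − 2q_i − Σ_{j≠i} q_j = 0.
With identical exporters, set every q_j = q: then 247 − 2q − 3q = 0, i.e. q = 247/5 = 49.4.

49.4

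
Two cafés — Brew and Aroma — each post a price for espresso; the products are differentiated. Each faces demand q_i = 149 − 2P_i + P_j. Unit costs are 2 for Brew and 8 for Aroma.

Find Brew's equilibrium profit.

Brew's profit: π = (P_{Brew} − 2)(149 − 2P_{Brew} + P_{Aroma}).
∂π/∂P_{Brew} = 153 − 4P_{Brew} + P_{Aroma} = 0 ⇒ P_{Brew} = 38.25 + 0.25P_{Aroma}.
Similarly P_{Aroma} = 41.25 + 0.25P_{Brew}.
Substituting the second reaction function into the first: P_{Brew} = 38.25 + 0.25(41.25 + 0.25P_{Brew}), which gives 0.9375P_{Brew} = 48.5625 ⇒ P_{Brew} = 51.8.
Then P_{Aroma} = 41.25 + 0.25·51.8 = 54.2.
q_{Brew} = 149 − 2·51.8 + 54.2 = 99.6.
Profit = (51.8 − 2)·99.6 = 4960.08.

4960.08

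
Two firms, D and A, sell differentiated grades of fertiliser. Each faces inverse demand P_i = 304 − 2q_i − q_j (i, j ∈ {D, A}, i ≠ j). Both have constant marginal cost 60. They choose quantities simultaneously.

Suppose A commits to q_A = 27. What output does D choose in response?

Firm D's profit: π = q_D(304 − 2q_D − q_A) − 60q_D.
∂π/∂q_D = 244 − 4q_D − q_A = 0 ⇒ q_D = 61 − 0.25q_A.
At q_A = 27: q_D = 61 − 0.25·27 = 54.25.

54.25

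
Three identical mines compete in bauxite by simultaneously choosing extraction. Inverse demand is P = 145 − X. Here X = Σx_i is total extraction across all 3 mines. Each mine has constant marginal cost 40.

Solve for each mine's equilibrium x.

26.25

A representative mine's profit is π_i = x_i(145 − X) − 40x_i, with X = x_i + Σ_{j≠i} x_j.
First-order condition: 105 − 2x_i − Σ_{j≠i} x_j = 0.
With identical mines, set every x_j = x: then 105 − 2x − 2x = 0, i.e. x = 105/4 = 26.25.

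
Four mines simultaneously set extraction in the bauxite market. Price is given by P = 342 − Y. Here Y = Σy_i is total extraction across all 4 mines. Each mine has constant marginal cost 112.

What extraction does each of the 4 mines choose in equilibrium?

46

A representative mine's profit is π_i = y_i(342 − Y) − 112y_i, with Y = y_i + Σ_{j≠i} y_j.
First-order condition: 230 − 2y_i − Σ_{j≠i} y_j = 0.
In a symmetric equilibrium every mine chooses the same y, so Σ_{j≠i} y_j = 3y. The condition becomes 230 − 5y = 0, giving y = 230/5 = 46.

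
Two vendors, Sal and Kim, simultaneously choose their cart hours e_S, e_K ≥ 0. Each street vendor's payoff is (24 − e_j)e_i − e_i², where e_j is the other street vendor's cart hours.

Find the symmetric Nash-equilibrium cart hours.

Sal's payoff is (24 − e_K)e_S − e_S².
∂π/∂e_S = 24 − e_K − 2e_S = 0, so e_S = 12 − 0.5e_K.
By symmetry e_K = e_S; substituting into the reaction function, 1.5e_S = 12 and e_S = 8.

8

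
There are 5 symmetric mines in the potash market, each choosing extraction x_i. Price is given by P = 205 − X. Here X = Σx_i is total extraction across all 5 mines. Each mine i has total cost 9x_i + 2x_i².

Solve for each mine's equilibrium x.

A representative mine's profit is π_i = x_i(205 − X) − 9x_i − 2x_i², with X = x_i + Σ_{j≠i} x_j.
First-order condition: 196 − 6x_i − Σ_{j≠i} x_j = 0.
In a symmetric equilibrium every mine chooses the same x, so Σ_{j≠i} x_j = 4x. The condition becomes 196 − 10x = 0, giving x = 196/10 = 19.6.

19.6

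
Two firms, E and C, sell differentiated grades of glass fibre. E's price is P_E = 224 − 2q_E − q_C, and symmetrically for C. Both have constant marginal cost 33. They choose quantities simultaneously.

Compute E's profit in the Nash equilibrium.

2918.48

Firm E's profit: π = q_E(224 − 2q_E − q_C) − 33q_E.
∂π/∂q_E = 191 − 4q_E − q_C = 0 ⇒ q_E = 47.75 − 0.25q_C.
The game is symmetric, so in equilibrium q_C = q_E: the reaction function gives 1.25q_E = 47.75, hence q_E = 38.2.
P_E = 224 − 2·38.2 − 38.2 = 109.4.
Profit = (109.4 − 33)·38.2 = 2918.48.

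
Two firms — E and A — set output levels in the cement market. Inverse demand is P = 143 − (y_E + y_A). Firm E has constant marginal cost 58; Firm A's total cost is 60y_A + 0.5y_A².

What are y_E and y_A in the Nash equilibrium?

34.4, 16.2

Firm E's profit: π = y_E(143 − (y_E + y_A)) − 58y_E.
∂π/∂y_E = 85 − 2y_E − y_A = 0, so y_E = 42.5 − 0.5y_A.
For A: ∂π/∂y_A = 83 − 3y_A − y_E = 0 ⇒ y_A = 83/3 − (1/3)y_E.
Substituting the second reaction function into the first: y_E = 42.5 − 0.5(83/3 − (1/3)y_E), which gives (5/6)y_E = 86/3 ⇒ y_E = 34.4.
Then y_A = 83/3 − (1/3)·34.4 = 16.2.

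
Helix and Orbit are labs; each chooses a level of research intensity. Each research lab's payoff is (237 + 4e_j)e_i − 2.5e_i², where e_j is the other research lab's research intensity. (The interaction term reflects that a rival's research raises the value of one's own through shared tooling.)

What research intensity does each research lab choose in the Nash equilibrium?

237

Helix's payoff is (237 + 4e_O)e_H − 2.5e_H².
∂π/∂e_H = 237 + 4e_O − 5e_H = 0, so e_H = 47.4 + 0.8e_O.
Setting e_H = e_O in the reaction function: e_H = 47.4 + 0.8e_H, so e_H = 47.4 / 0.2 = 237.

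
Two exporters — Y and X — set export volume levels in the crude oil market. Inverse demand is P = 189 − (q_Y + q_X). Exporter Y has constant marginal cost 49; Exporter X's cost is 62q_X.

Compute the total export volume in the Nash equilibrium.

Exporter Y's profit: π = q_Y(189 − (q_Y + q_X)) − 49q_Y.
∂π/∂q_Y = 140 − 2q_Y − q_X = 0, so q_Y = 70 − 0.5q_X.
By the same steps for X: q_X = 63.5 − 0.5q_Y.
Substituting the second reaction function into the first: q_Y = 70 − 0.5(63.5 − 0.5q_Y), which gives 0.75q_Y = 38.25 ⇒ q_Y = 51.
Then q_X = 63.5 − 0.5·51 = 38.
Total export volume: 51 + 38 = 89.

89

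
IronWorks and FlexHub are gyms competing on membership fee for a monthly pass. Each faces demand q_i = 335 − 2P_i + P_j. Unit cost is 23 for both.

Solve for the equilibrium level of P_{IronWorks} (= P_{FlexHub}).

127

IronWorks's profit: π = (P_{IronWorks} − 23)(335 − 2P_{IronWorks} + P_{FlexHub}).
∂π/∂P_{IronWorks} = 381 − 4P_{IronWorks} + P_{FlexHub} = 0 ⇒ P_{IronWorks} = 95.25 + 0.25P_{FlexHub}.
The game is symmetric, so in equilibrium P_{FlexHub} = P_{IronWorks}: the reaction function gives 0.75P_{IronWorks} = 95.25, hence P_{IronWorks} = 127.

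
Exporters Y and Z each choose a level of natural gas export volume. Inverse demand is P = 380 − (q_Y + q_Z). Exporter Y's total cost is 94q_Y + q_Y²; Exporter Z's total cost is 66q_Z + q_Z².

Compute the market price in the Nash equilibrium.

260

Exporter Y's profit: π = q_Y(380 − (q_Y + q_Z)) − 94q_Y − q_Y².
∂π/∂q_Y = 286 − 4q_Y − q_Z = 0, so q_Y = 71.5 − 0.25q_Z.
By the same steps for Z: q_Z = 78.5 − 0.25q_Y.
Plugging q_Z into Y's best response: q_Y = 71.5 − 0.25(78.5 − 0.25q_Y) ⇒ 0.9375q_Y = 51.875, so q_Y = 166/3.
Then q_Z = 78.5 − 0.25·(166/3) = 194/3.
Equilibrium price: P = 380 − 120 = 260.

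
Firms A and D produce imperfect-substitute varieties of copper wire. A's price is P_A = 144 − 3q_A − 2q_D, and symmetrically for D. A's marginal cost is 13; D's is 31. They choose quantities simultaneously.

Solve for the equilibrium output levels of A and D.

Firm A's profit: π = q_A(144 − 3q_A − 2q_D) − 13q_A.
∂π/∂q_A = 131 − 6q_A − 2q_D = 0 ⇒ q_A = 131/6 − (1/3)q_D.
Similarly q_D = 113/6 − (1/3)q_A.
Substituting the second reaction function into the first: q_A = 131/6 − (1/3)(113/6 − (1/3)q_A), which gives (8/9)q_A = 140/9 ⇒ q_A = 17.5.
Then q_D = 113/6 − (1/3)·17.5 = 13.

17.5, 13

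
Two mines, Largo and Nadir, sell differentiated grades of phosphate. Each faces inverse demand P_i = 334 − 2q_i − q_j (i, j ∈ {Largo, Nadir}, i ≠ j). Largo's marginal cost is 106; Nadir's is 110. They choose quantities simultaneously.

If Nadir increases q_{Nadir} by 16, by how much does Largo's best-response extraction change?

Mine Largo's profit: π = q_{Largo}(334 − 2q_{Largo} − q_{Nadir}) − 106q_{Largo}.
∂π/∂q_{Largo} = 228 − 4q_{Largo} − q_{Nadir} = 0 ⇒ q_{Largo} = 57 − 0.25q_{Nadir}.
The reaction-function slope is −0.25, so a 16-unit rise in q_{Nadir} moves q_{Largo} by −0.25 × 16 = −4. Largo's best response falls — the actions are strategic substitutes.

-4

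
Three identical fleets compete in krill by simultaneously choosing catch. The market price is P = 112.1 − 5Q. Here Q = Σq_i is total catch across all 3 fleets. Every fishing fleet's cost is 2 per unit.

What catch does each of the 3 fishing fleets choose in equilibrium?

5.505

A representative fishing fleet's profit is π_i = q_i(112.1 − 5Q) − 2q_i, with Q = q_i + Σ_{j≠i} q_j.
First-order condition: 110.1 − 10q_i − 5Σ_{j≠i} q_j = 0.
In a symmetric equilibrium every fishing fleet chooses the same q, so Σ_{j≠i} q_j = 2q. The condition becomes 110.1 − 20q = 0, giving q = 110.1/20 = 5.505.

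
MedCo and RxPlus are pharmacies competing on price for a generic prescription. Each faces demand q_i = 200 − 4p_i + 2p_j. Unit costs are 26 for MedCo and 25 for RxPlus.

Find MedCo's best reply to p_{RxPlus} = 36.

MedCo's profit: π = (p_{MedCo} − 26)(200 − 4p_{MedCo} + 2p_{RxPlus}).
∂π/∂p_{MedCo} = 304 − 8p_{MedCo} + 2p_{RxPlus} = 0 ⇒ p_{MedCo} = 38 + 0.25p_{RxPlus}.
At p_{RxPlus} = 36: p_{MedCo} = 38 + 0.25·36 = 47.

47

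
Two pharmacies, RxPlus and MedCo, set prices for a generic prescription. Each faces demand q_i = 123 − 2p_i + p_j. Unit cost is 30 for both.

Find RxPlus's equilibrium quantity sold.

RxPlus's profit: π = (p_{RxPlus} − 30)(123 − 2p_{RxPlus} + p_{MedCo}).
∂π/∂p_{RxPlus} = 183 − 4p_{RxPlus} + p_{MedCo} = 0 ⇒ p_{RxPlus} = 45.75 + 0.25p_{MedCo}.
The game is symmetric, so in equilibrium p_{MedCo} = p_{RxPlus}: the reaction function gives 0.75p_{RxPlus} = 45.75, hence p_{RxPlus} = 61.
q_{RxPlus} = 123 − 2·61 + 61 = 62.

62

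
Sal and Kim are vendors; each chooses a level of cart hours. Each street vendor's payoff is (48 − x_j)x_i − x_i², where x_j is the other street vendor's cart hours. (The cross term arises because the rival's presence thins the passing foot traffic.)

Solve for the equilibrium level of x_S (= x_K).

Sal's payoff is (48 − x_K)x_S − x_S².
∂π/∂x_S = 48 − x_K − 2x_S = 0, so x_S = 24 − 0.5x_K.
By symmetry x_K = x_S; substituting into the reaction function, 1.5x_S = 24 and x_S = 16.

16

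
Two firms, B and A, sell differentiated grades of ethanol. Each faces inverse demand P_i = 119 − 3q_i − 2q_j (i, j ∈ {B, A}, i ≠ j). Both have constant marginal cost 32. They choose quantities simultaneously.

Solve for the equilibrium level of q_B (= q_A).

Firm B's profit: π = q_B(119 − 3q_B − 2q_A) − 32q_B.
∂π/∂q_B = 87 − 6q_B − 2q_A = 0 ⇒ q_B = 14.5 − (1/3)q_A.
The game is symmetric, so in equilibrium q_A = q_B: the reaction function gives (4/3)q_B = 14.5, hence q_B = 10.875.

10.875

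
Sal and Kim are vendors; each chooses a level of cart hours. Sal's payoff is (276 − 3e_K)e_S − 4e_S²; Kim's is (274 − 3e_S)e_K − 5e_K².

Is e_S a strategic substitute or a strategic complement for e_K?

strategic substitutes

Expanding Sal's payoff: 276e_S − 3e_Ke_S − 4e_S².
∂π/∂e_S = 276 − 3e_K − 8e_S = 0, so e_S = 34.5 − 0.375e_K.
The best-response slope de_S/de_K = −0.375 < 0: the reaction function is downward-sloping, so the choices are strategic substitutes.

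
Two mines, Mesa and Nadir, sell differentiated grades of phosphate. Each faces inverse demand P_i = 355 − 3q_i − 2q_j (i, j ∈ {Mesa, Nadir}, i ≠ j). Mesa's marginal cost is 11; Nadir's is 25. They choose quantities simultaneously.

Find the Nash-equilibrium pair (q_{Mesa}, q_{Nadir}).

43.875, 40.375

Mine Mesa's profit: π = q_{Mesa}(355 − 3q_{Mesa} − 2q_{Nadir}) − 11q_{Mesa}.
∂π/∂q_{Mesa} = 344 − 6q_{Mesa} − 2q_{Nadir} = 0 ⇒ q_{Mesa} = 172/3 − (1/3)q_{Nadir}.
Similarly q_{Nadir} = 55 − (1/3)q_{Mesa}.
Solving the two reaction functions simultaneously: (1 − (−1/3)(−1/3))q_{Mesa} = 172/3 − (1/3)·55, so (8/9)q_{Mesa} = 39 and q_{Mesa} = 43.875.
Then q_{Nadir} = 55 − (1/3)·43.875 = 40.375.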